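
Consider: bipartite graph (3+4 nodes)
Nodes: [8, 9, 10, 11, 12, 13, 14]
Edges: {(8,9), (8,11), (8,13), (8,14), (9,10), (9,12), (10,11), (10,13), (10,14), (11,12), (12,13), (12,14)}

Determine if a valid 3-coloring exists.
A valid 3-coloring: color 1: [8, 10, 12]; color 2: [9, 11, 13, 14].
(χ(G) = 2 ≤ 3.)

Yes, G is 3-colorable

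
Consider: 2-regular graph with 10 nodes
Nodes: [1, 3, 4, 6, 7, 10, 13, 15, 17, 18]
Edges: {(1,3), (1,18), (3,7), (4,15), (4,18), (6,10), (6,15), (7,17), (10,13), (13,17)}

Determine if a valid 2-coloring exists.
A valid 2-coloring: color 1: [3, 10, 15, 17, 18]; color 2: [1, 4, 6, 7, 13].
(χ(G) = 2 ≤ 2.)

Yes, G is 2-colorable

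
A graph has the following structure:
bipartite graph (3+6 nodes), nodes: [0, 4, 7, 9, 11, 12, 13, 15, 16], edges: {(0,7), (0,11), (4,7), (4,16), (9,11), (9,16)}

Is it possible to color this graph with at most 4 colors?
Yes, G is 4-colorable

A valid 4-coloring: color 1: [7, 11, 12, 13, 15, 16]; color 2: [0, 4, 9].
(χ(G) = 2 ≤ 4.)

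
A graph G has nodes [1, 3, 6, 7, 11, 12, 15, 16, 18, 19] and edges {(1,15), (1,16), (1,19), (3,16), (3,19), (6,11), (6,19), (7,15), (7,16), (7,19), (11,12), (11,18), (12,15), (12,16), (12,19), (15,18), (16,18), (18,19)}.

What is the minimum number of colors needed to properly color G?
Clique number ω(G) = 2 (lower bound: χ ≥ ω).
The graph is bipartite (no odd cycle), so 2 colors suffice: χ(G) = 2.
A valid 2-coloring: color 1: [11, 15, 16, 19]; color 2: [1, 3, 6, 7, 12, 18].

χ(G) = 2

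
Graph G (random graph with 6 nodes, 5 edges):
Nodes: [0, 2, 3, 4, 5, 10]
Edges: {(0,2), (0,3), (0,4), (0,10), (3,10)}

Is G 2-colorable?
No, G is not 2-colorable

The clique on vertices [0, 3, 10] has size 3 > 2, so it alone needs 3 colors.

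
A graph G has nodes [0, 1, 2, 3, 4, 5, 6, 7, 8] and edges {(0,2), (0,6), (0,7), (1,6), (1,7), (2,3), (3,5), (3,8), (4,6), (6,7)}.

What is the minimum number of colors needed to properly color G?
χ(G) = 3

Clique number ω(G) = 3 (lower bound: χ ≥ ω).
The clique on [0, 6, 7] has size 3, forcing χ ≥ 3, and the coloring below uses 3 colors, so χ(G) = 3.
A valid 3-coloring: color 1: [2, 5, 6, 8]; color 2: [0, 1, 3, 4]; color 3: [7].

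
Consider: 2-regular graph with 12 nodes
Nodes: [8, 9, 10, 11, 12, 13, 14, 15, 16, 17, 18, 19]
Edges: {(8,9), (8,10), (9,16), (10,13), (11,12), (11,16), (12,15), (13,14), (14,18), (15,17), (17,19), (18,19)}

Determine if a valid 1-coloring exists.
No, G is not 1-colorable

Edge (8,9) forces its endpoints to differ, so 1 color is not enough.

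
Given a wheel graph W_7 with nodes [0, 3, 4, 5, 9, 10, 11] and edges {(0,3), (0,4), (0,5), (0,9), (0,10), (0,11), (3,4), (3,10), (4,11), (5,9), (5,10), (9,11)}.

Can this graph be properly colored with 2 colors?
No, G is not 2-colorable

The clique on vertices [0, 9, 11] has size 3 > 2, so it alone needs 3 colors.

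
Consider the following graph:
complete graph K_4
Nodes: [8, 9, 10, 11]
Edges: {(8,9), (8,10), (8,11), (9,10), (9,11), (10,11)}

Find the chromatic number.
χ(G) = 4

Clique number ω(G) = 4 (lower bound: χ ≥ ω).
The clique on [8, 9, 10, 11] has size 4, forcing χ ≥ 4, and the coloring below uses 4 colors, so χ(G) = 4.
A valid 4-coloring: color 1: [9]; color 2: [11]; color 3: [10]; color 4: [8].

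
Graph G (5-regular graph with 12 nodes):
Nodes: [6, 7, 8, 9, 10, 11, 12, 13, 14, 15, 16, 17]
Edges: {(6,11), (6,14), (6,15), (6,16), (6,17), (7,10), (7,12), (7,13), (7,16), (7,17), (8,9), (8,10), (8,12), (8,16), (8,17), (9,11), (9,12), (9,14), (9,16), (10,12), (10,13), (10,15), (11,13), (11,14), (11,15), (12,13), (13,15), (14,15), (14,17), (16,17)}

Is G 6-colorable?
Yes, G is 6-colorable

A valid 6-coloring: color 1: [13, 14, 16]; color 2: [6, 7, 8]; color 3: [9, 15, 17]; color 4: [10, 11]; color 5: [12].
(χ(G) = 4 ≤ 6.)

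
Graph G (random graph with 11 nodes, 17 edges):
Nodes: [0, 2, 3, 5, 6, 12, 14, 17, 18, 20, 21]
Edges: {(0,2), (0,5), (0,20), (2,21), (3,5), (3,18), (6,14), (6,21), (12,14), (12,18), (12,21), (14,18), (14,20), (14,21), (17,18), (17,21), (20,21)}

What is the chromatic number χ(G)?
χ(G) = 3

Clique number ω(G) = 3 (lower bound: χ ≥ ω).
The clique on [12, 14, 18] has size 3, forcing χ ≥ 3, and the coloring below uses 3 colors, so χ(G) = 3.
A valid 3-coloring: color 1: [0, 18, 21]; color 2: [2, 3, 14, 17]; color 3: [5, 6, 12, 20].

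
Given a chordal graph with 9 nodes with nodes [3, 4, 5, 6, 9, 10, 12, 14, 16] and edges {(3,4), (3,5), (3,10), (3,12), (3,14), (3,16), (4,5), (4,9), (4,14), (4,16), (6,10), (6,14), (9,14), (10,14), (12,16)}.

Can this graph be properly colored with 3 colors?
A valid 3-coloring: color 1: [3, 6, 9]; color 2: [4, 10, 12]; color 3: [5, 14, 16].
(χ(G) = 3 ≤ 3.)

Yes, G is 3-colorable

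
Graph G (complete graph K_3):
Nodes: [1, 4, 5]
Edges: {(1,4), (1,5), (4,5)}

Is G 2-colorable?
No, G is not 2-colorable

The clique on vertices [1, 4, 5] has size 3 > 2, so it alone needs 3 colors.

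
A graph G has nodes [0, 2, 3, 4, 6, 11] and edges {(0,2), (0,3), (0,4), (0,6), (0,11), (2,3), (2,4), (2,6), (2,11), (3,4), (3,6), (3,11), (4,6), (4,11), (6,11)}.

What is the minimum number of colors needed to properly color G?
Clique number ω(G) = 6 (lower bound: χ ≥ ω).
The clique on [0, 2, 3, 4, 6, 11] has size 6, forcing χ ≥ 6, and the coloring below uses 6 colors, so χ(G) = 6.
A valid 6-coloring: color 1: [11]; color 2: [6]; color 3: [4]; color 4: [0]; color 5: [2]; color 6: [3].

χ(G) = 6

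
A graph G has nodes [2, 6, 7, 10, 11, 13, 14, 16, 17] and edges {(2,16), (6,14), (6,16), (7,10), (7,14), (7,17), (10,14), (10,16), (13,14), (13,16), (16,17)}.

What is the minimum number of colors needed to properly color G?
χ(G) = 3

Clique number ω(G) = 3 (lower bound: χ ≥ ω).
The clique on [7, 10, 14] has size 3, forcing χ ≥ 3, and the coloring below uses 3 colors, so χ(G) = 3.
A valid 3-coloring: color 1: [11, 14, 16]; color 2: [2, 6, 10, 13, 17]; color 3: [7].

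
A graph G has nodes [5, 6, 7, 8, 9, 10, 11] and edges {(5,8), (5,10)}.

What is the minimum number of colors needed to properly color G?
Clique number ω(G) = 2 (lower bound: χ ≥ ω).
The graph is bipartite (no odd cycle), so 2 colors suffice: χ(G) = 2.
A valid 2-coloring: color 1: [5, 6, 7, 9, 11]; color 2: [8, 10].

χ(G) = 2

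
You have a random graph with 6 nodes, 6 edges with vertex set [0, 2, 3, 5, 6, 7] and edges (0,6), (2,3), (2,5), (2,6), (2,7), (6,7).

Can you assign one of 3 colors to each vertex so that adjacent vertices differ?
A valid 3-coloring: color 1: [0, 2]; color 2: [3, 5, 6]; color 3: [7].
(χ(G) = 3 ≤ 3.)

Yes, G is 3-colorable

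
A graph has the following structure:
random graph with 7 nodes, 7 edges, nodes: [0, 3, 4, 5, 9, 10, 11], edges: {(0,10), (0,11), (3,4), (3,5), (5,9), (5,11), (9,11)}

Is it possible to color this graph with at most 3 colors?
A valid 3-coloring: color 1: [3, 10, 11]; color 2: [0, 4, 5]; color 3: [9].
(χ(G) = 3 ≤ 3.)

Yes, G is 3-colorable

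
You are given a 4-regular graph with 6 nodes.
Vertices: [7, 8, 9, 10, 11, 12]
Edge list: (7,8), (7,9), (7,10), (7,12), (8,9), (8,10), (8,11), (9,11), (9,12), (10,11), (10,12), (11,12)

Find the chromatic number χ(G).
χ(G) = 3

Clique number ω(G) = 3 (lower bound: χ ≥ ω).
The clique on [8, 9, 11] has size 3, forcing χ ≥ 3, and the coloring below uses 3 colors, so χ(G) = 3.
A valid 3-coloring: color 1: [9, 10]; color 2: [8, 12]; color 3: [7, 11].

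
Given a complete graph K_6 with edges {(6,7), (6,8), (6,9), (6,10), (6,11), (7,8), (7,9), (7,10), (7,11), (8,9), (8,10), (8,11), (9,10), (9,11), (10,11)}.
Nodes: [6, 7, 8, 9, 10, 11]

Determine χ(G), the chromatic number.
χ(G) = 6

Clique number ω(G) = 6 (lower bound: χ ≥ ω).
The clique on [6, 7, 8, 9, 10, 11] has size 6, forcing χ ≥ 6, and the coloring below uses 6 colors, so χ(G) = 6.
A valid 6-coloring: color 1: [9]; color 2: [8]; color 3: [6]; color 4: [10]; color 5: [11]; color 6: [7].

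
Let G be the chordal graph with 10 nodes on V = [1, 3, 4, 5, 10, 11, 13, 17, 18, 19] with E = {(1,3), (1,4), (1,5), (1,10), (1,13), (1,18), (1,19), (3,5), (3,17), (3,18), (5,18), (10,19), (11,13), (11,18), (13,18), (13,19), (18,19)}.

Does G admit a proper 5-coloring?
Yes, G is 5-colorable

A valid 5-coloring: color 1: [1, 11, 17]; color 2: [4, 10, 18]; color 3: [3, 19]; color 4: [5, 13].
(χ(G) = 4 ≤ 5.)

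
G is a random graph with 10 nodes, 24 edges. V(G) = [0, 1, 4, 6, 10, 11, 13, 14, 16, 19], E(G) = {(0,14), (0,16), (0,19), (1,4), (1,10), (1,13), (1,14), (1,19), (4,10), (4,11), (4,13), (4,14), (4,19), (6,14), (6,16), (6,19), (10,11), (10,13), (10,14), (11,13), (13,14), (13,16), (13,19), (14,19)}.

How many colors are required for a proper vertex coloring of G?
χ(G) = 5

Clique number ω(G) = 5 (lower bound: χ ≥ ω).
The clique on [1, 4, 10, 13, 14] has size 5, forcing χ ≥ 5, and the coloring below uses 5 colors, so χ(G) = 5.
A valid 5-coloring: color 1: [0, 6, 13]; color 2: [11, 14, 16]; color 3: [10, 19]; color 4: [4]; color 5: [1].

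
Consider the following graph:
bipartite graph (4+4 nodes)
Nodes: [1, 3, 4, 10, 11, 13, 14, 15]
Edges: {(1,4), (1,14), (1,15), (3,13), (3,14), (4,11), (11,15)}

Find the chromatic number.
Clique number ω(G) = 2 (lower bound: χ ≥ ω).
The graph is bipartite (no odd cycle), so 2 colors suffice: χ(G) = 2.
A valid 2-coloring: color 1: [1, 3, 10, 11]; color 2: [4, 13, 14, 15].

χ(G) = 2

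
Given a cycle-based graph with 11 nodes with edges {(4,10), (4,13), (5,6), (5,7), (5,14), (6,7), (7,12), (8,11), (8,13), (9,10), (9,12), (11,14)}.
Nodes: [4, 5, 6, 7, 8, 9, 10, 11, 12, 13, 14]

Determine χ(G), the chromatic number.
Clique number ω(G) = 3 (lower bound: χ ≥ ω).
The clique on [5, 6, 7] has size 3, forcing χ ≥ 3, and the coloring below uses 3 colors, so χ(G) = 3.
A valid 3-coloring: color 1: [5, 10, 11, 12, 13]; color 2: [4, 7, 8, 9, 14]; color 3: [6].

χ(G) = 3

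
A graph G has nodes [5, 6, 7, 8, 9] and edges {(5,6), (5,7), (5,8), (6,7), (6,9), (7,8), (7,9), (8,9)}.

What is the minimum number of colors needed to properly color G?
Clique number ω(G) = 3 (lower bound: χ ≥ ω).
The clique on [7, 8, 9] has size 3, forcing χ ≥ 3, and the coloring below uses 3 colors, so χ(G) = 3.
A valid 3-coloring: color 1: [7]; color 2: [6, 8]; color 3: [5, 9].

χ(G) = 3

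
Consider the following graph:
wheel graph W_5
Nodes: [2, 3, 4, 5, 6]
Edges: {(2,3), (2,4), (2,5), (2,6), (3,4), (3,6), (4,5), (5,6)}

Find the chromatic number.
χ(G) = 3

Clique number ω(G) = 3 (lower bound: χ ≥ ω).
The clique on [2, 3, 4] has size 3, forcing χ ≥ 3, and the coloring below uses 3 colors, so χ(G) = 3.
A valid 3-coloring: color 1: [2]; color 2: [3, 5]; color 3: [4, 6].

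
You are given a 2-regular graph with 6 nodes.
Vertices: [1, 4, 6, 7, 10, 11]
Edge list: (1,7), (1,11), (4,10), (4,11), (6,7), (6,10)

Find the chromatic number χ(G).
χ(G) = 2

Clique number ω(G) = 2 (lower bound: χ ≥ ω).
The graph is bipartite (no odd cycle), so 2 colors suffice: χ(G) = 2.
A valid 2-coloring: color 1: [1, 4, 6]; color 2: [7, 10, 11].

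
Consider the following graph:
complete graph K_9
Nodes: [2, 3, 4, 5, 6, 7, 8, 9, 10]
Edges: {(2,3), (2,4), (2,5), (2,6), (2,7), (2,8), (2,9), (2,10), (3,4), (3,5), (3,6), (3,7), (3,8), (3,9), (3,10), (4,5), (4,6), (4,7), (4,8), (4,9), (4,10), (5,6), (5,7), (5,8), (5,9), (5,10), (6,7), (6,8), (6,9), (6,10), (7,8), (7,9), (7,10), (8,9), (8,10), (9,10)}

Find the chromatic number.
Clique number ω(G) = 9 (lower bound: χ ≥ ω).
The clique on [2, 3, 4, 5, 6, 7, 8, 9, 10] has size 9, forcing χ ≥ 9, and the coloring below uses 9 colors, so χ(G) = 9.
A valid 9-coloring: color 1: [4]; color 2: [5]; color 3: [3]; color 4: [2]; color 5: [10]; color 6: [7]; color 7: [6]; color 8: [9]; color 9: [8].

χ(G) = 9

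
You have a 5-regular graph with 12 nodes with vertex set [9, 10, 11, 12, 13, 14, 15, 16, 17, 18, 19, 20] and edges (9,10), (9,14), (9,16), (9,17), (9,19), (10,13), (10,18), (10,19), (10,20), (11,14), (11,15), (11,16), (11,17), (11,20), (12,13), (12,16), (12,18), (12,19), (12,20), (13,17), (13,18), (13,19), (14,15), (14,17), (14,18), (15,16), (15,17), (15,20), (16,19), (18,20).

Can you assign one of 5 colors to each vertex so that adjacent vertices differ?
Yes, G is 5-colorable

A valid 5-coloring: color 1: [9, 12, 15]; color 2: [10, 14, 16]; color 3: [17, 18, 19]; color 4: [13, 20]; color 5: [11].
(χ(G) = 4 ≤ 5.)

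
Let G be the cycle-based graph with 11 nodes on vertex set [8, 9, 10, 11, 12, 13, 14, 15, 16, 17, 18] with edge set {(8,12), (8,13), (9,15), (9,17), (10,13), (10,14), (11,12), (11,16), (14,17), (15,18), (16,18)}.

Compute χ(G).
χ(G) = 3

Clique number ω(G) = 2 (lower bound: χ ≥ ω).
Odd cycle [14, 10, 13, 8, 12, 11, 16, 18, 15, 9, 17] needs 3 colors (χ ≥ 3).
The coloring below uses 3 colors, so χ(G) = 3.
A valid 3-coloring: color 1: [9, 12, 13, 14, 16]; color 2: [8, 10, 11, 17, 18]; color 3: [15].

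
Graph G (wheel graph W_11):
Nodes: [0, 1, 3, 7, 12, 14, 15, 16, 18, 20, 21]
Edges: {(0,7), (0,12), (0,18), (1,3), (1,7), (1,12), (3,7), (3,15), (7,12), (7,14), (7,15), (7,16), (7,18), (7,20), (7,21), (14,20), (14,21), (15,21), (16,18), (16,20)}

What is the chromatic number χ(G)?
Clique number ω(G) = 3 (lower bound: χ ≥ ω).
The clique on [0, 7, 18] has size 3, forcing χ ≥ 3, and the coloring below uses 3 colors, so χ(G) = 3.
A valid 3-coloring: color 1: [7]; color 2: [3, 12, 18, 20, 21]; color 3: [0, 1, 14, 15, 16].

χ(G) = 3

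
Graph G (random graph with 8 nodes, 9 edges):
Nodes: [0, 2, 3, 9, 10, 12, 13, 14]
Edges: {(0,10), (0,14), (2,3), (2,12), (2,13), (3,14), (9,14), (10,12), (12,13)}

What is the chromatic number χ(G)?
χ(G) = 3

Clique number ω(G) = 3 (lower bound: χ ≥ ω).
The clique on [2, 12, 13] has size 3, forcing χ ≥ 3, and the coloring below uses 3 colors, so χ(G) = 3.
A valid 3-coloring: color 1: [0, 3, 9, 12]; color 2: [2, 10, 14]; color 3: [13].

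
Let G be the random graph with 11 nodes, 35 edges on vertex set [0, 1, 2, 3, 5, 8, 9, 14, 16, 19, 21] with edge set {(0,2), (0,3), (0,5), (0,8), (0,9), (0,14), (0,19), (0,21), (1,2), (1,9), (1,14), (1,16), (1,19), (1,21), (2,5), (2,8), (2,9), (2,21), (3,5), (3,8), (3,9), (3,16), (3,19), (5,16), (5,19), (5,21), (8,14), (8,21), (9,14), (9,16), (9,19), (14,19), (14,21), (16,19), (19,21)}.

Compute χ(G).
Clique number ω(G) = 4 (lower bound: χ ≥ ω).
Odd cycle [21, 14, 9, 3, 5] needs 3 colors (χ ≥ 3).
Vertex 19 is adjacent to every vertex of [3, 5, 9, 14, 21], which already need 3 colors among themselves, so 19 needs a new color (χ ≥ 4).
Vertex 0 is adjacent to every vertex of [3, 5, 9, 14, 19, 21], which already need 4 colors among themselves, so 0 needs a new color (χ ≥ 5).
The coloring below uses 5 colors, so χ(G) = 5.
A valid 5-coloring: color 1: [2, 19]; color 2: [0, 16]; color 3: [9, 21]; color 4: [3, 14]; color 5: [1, 5, 8].

χ(G) = 5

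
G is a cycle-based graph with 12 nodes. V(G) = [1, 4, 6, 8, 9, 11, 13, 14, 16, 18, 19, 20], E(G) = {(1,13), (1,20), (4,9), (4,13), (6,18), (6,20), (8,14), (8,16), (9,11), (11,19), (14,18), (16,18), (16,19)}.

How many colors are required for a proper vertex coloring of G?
Clique number ω(G) = 2 (lower bound: χ ≥ ω).
The graph is bipartite (no odd cycle), so 2 colors suffice: χ(G) = 2.
A valid 2-coloring: color 1: [1, 4, 6, 11, 14, 16]; color 2: [8, 9, 13, 18, 19, 20].

χ(G) = 2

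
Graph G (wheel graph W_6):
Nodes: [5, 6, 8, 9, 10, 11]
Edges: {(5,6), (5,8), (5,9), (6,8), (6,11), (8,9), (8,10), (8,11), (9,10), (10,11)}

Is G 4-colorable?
Yes, G is 4-colorable

A valid 4-coloring: color 1: [8]; color 2: [5, 10]; color 3: [6, 9]; color 4: [11].
(χ(G) = 4 ≤ 4.)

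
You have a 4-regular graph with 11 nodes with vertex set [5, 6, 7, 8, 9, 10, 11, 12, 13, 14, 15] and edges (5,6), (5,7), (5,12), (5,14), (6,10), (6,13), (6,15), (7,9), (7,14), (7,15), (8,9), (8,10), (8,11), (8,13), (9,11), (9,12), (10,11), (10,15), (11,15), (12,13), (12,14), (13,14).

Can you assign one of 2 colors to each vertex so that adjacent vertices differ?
No, G is not 2-colorable

The clique on vertices [5, 12, 14] has size 3 > 2, so it alone needs 3 colors.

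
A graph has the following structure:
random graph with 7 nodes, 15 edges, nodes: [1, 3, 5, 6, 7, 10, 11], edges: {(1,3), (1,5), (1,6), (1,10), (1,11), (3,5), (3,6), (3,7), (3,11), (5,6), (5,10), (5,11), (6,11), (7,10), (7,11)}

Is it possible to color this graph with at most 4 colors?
The clique on vertices [1, 3, 5, 6, 11] has size 5 > 4, so it alone needs 5 colors.

No, G is not 4-colorable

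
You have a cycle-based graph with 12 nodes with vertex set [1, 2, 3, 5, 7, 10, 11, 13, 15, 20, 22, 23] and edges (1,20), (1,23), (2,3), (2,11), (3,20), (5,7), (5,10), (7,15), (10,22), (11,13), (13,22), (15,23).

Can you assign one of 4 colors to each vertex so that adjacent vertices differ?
Yes, G is 4-colorable

A valid 4-coloring: color 1: [1, 3, 5, 11, 15, 22]; color 2: [2, 7, 10, 13, 20, 23].
(χ(G) = 2 ≤ 4.)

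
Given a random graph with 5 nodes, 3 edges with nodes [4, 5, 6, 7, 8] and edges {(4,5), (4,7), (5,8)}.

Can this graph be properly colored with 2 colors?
Yes, G is 2-colorable

A valid 2-coloring: color 1: [5, 6, 7]; color 2: [4, 8].
(χ(G) = 2 ≤ 2.)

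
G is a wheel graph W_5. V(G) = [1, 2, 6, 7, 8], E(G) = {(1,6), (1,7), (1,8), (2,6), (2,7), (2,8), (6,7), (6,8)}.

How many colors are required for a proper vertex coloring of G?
χ(G) = 3

Clique number ω(G) = 3 (lower bound: χ ≥ ω).
The clique on [1, 6, 8] has size 3, forcing χ ≥ 3, and the coloring below uses 3 colors, so χ(G) = 3.
A valid 3-coloring: color 1: [6]; color 2: [7, 8]; color 3: [1, 2].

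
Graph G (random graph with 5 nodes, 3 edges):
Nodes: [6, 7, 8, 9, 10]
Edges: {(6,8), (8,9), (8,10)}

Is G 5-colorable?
Yes, G is 5-colorable

A valid 5-coloring: color 1: [7, 8]; color 2: [6, 9, 10].
(χ(G) = 2 ≤ 5.)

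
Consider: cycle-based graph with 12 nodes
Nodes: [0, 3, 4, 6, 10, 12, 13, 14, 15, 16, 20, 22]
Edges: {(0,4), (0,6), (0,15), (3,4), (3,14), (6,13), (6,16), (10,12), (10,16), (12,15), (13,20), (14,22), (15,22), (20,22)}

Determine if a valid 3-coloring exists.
Yes, G is 3-colorable

A valid 3-coloring: color 1: [0, 3, 12, 13, 16, 22]; color 2: [4, 6, 10, 14, 15, 20].
(χ(G) = 2 ≤ 3.)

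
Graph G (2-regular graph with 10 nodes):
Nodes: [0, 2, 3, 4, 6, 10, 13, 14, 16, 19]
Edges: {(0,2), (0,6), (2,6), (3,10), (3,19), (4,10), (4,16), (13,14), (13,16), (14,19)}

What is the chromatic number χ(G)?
Clique number ω(G) = 3 (lower bound: χ ≥ ω).
The clique on [0, 2, 6] has size 3, forcing χ ≥ 3, and the coloring below uses 3 colors, so χ(G) = 3.
A valid 3-coloring: color 1: [0, 4, 13, 19]; color 2: [6, 10, 14, 16]; color 3: [2, 3].

χ(G) = 3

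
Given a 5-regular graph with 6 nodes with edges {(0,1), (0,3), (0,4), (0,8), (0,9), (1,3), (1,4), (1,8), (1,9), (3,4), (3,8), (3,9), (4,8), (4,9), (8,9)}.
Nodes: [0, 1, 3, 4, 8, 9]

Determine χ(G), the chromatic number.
χ(G) = 6

Clique number ω(G) = 6 (lower bound: χ ≥ ω).
The clique on [0, 1, 3, 4, 8, 9] has size 6, forcing χ ≥ 6, and the coloring below uses 6 colors, so χ(G) = 6.
A valid 6-coloring: color 1: [1]; color 2: [3]; color 3: [9]; color 4: [4]; color 5: [0]; color 6: [8].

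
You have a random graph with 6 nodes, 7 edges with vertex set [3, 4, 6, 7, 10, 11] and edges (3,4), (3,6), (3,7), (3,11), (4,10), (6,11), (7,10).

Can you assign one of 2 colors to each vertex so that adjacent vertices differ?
The clique on vertices [3, 6, 11] has size 3 > 2, so it alone needs 3 colors.

No, G is not 2-colorable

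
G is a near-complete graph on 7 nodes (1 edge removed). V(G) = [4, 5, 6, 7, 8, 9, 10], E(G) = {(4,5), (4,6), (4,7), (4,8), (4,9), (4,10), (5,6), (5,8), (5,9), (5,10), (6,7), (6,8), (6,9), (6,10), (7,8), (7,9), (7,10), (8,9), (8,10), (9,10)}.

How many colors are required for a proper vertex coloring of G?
χ(G) = 6

Clique number ω(G) = 6 (lower bound: χ ≥ ω).
The clique on [4, 5, 6, 8, 9, 10] has size 6, forcing χ ≥ 6, and the coloring below uses 6 colors, so χ(G) = 6.
A valid 6-coloring: color 1: [10]; color 2: [4]; color 3: [9]; color 4: [8]; color 5: [6]; color 6: [5, 7].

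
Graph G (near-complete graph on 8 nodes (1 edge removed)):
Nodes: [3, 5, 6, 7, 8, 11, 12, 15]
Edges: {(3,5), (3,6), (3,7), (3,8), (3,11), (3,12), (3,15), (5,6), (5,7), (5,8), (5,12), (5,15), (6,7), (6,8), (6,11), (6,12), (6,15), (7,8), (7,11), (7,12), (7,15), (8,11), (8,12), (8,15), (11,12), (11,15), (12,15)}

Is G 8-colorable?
A valid 8-coloring: color 1: [7]; color 2: [6]; color 3: [15]; color 4: [12]; color 5: [8]; color 6: [3]; color 7: [5, 11].
(χ(G) = 7 ≤ 8.)

Yes, G is 8-colorable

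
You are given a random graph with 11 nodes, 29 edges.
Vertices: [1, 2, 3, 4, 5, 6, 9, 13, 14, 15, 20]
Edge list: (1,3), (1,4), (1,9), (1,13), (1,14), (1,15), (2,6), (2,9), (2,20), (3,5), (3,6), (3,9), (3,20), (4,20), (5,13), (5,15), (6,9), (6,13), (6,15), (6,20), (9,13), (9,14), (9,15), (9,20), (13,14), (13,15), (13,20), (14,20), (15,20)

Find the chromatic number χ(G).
χ(G) = 5

Clique number ω(G) = 5 (lower bound: χ ≥ ω).
The clique on [6, 9, 13, 15, 20] has size 5, forcing χ ≥ 5, and the coloring below uses 5 colors, so χ(G) = 5.
A valid 5-coloring: color 1: [1, 5, 20]; color 2: [4, 9]; color 3: [2, 3, 13]; color 4: [14, 15]; color 5: [6].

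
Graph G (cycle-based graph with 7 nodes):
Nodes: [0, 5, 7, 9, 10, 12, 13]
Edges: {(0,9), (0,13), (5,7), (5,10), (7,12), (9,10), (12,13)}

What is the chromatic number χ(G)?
χ(G) = 3

Clique number ω(G) = 2 (lower bound: χ ≥ ω).
Odd cycle [7, 5, 10, 9, 0, 13, 12] needs 3 colors (χ ≥ 3).
The coloring below uses 3 colors, so χ(G) = 3.
A valid 3-coloring: color 1: [7, 10, 13]; color 2: [5, 9, 12]; color 3: [0].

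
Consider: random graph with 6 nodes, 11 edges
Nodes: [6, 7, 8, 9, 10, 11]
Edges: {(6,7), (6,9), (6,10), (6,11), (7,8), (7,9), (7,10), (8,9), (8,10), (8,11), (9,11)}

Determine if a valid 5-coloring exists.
A valid 5-coloring: color 1: [6, 8]; color 2: [9, 10]; color 3: [7, 11].
(χ(G) = 3 ≤ 5.)

Yes, G is 5-colorable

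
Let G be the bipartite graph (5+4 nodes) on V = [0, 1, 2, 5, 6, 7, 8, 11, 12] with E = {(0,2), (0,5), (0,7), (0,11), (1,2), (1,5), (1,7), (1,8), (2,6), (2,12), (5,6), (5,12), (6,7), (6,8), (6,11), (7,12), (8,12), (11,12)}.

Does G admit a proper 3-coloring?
Yes, G is 3-colorable

A valid 3-coloring: color 1: [0, 1, 6, 12]; color 2: [2, 5, 7, 8, 11].
(χ(G) = 2 ≤ 3.)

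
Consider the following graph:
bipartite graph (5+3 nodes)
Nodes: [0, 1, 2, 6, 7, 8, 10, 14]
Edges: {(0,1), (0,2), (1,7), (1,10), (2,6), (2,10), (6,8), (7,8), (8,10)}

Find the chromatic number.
Clique number ω(G) = 2 (lower bound: χ ≥ ω).
The graph is bipartite (no odd cycle), so 2 colors suffice: χ(G) = 2.
A valid 2-coloring: color 1: [0, 6, 7, 10, 14]; color 2: [1, 2, 8].

χ(G) = 2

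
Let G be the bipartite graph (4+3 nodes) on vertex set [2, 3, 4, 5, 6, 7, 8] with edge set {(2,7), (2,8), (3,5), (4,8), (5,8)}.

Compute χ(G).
χ(G) = 2

Clique number ω(G) = 2 (lower bound: χ ≥ ω).
The graph is bipartite (no odd cycle), so 2 colors suffice: χ(G) = 2.
A valid 2-coloring: color 1: [3, 6, 7, 8]; color 2: [2, 4, 5].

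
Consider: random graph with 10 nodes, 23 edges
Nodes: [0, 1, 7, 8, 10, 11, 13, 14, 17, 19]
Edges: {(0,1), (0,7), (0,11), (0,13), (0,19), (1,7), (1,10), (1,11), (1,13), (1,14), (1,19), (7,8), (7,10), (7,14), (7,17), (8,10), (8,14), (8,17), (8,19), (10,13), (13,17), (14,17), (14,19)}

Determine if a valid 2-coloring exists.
The clique on vertices [7, 8, 14, 17] has size 4 > 2, so it alone needs 4 colors.

No, G is not 2-colorable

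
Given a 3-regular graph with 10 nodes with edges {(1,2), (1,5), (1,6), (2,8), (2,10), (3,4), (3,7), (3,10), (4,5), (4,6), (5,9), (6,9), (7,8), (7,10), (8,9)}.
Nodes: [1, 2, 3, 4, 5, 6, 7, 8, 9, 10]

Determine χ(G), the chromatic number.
Clique number ω(G) = 3 (lower bound: χ ≥ ω).
The clique on [3, 7, 10] has size 3, forcing χ ≥ 3, and the coloring below uses 3 colors, so χ(G) = 3.
A valid 3-coloring: color 1: [1, 4, 8, 10]; color 2: [2, 3, 5, 6]; color 3: [7, 9].

χ(G) = 3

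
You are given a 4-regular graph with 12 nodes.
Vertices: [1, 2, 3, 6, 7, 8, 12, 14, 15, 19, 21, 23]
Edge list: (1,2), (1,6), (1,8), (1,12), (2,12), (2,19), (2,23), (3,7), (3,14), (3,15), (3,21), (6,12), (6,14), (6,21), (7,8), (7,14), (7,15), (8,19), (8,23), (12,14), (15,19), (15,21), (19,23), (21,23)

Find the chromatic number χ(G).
χ(G) = 3

Clique number ω(G) = 3 (lower bound: χ ≥ ω).
The clique on [1, 2, 12] has size 3, forcing χ ≥ 3, and the coloring below uses 3 colors, so χ(G) = 3.
A valid 3-coloring: color 1: [2, 3, 6, 8]; color 2: [7, 12, 19, 21]; color 3: [1, 14, 15, 23].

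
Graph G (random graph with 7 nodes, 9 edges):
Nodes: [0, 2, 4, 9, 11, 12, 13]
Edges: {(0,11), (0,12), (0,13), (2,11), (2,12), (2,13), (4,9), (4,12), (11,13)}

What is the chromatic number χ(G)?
χ(G) = 3

Clique number ω(G) = 3 (lower bound: χ ≥ ω).
The clique on [0, 11, 13] has size 3, forcing χ ≥ 3, and the coloring below uses 3 colors, so χ(G) = 3.
A valid 3-coloring: color 1: [9, 12, 13]; color 2: [0, 2, 4]; color 3: [11].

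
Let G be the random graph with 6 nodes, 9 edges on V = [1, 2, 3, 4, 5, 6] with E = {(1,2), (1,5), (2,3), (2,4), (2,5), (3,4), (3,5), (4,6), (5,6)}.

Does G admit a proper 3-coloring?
Yes, G is 3-colorable

A valid 3-coloring: color 1: [4, 5]; color 2: [2, 6]; color 3: [1, 3].
(χ(G) = 3 ≤ 3.)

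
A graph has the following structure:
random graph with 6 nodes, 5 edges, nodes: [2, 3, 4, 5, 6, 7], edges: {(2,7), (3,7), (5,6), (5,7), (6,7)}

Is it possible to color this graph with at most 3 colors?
A valid 3-coloring: color 1: [4, 7]; color 2: [2, 3, 6]; color 3: [5].
(χ(G) = 3 ≤ 3.)

Yes, G is 3-colorable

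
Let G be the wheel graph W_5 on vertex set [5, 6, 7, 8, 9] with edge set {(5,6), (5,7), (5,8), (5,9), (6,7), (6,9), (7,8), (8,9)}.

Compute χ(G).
Clique number ω(G) = 3 (lower bound: χ ≥ ω).
The clique on [5, 8, 9] has size 3, forcing χ ≥ 3, and the coloring below uses 3 colors, so χ(G) = 3.
A valid 3-coloring: color 1: [5]; color 2: [6, 8]; color 3: [7, 9].

χ(G) = 3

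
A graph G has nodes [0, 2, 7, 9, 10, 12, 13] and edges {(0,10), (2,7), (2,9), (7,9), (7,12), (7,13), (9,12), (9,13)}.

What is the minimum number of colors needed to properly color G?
χ(G) = 3

Clique number ω(G) = 3 (lower bound: χ ≥ ω).
The clique on [2, 7, 9] has size 3, forcing χ ≥ 3, and the coloring below uses 3 colors, so χ(G) = 3.
A valid 3-coloring: color 1: [7, 10]; color 2: [0, 9]; color 3: [2, 12, 13].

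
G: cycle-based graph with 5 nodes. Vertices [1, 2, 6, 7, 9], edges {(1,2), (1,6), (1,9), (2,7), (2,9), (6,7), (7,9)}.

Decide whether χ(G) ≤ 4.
Yes, G is 4-colorable

A valid 4-coloring: color 1: [6, 9]; color 2: [2]; color 3: [1, 7].
(χ(G) = 3 ≤ 4.)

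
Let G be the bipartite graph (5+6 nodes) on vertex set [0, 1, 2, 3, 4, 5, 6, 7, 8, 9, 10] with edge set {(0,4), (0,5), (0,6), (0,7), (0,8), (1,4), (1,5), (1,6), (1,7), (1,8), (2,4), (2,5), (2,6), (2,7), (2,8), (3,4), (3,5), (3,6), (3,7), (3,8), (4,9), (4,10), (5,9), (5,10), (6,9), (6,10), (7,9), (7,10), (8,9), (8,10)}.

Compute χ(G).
χ(G) = 2

Clique number ω(G) = 2 (lower bound: χ ≥ ω).
The graph is bipartite (no odd cycle), so 2 colors suffice: χ(G) = 2.
A valid 2-coloring: color 1: [4, 5, 6, 7, 8]; color 2: [0, 1, 2, 3, 9, 10].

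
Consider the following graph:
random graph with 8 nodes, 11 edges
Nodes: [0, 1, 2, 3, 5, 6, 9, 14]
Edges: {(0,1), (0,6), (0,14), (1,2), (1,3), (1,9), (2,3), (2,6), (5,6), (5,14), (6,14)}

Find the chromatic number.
χ(G) = 3

Clique number ω(G) = 3 (lower bound: χ ≥ ω).
The clique on [1, 2, 3] has size 3, forcing χ ≥ 3, and the coloring below uses 3 colors, so χ(G) = 3.
A valid 3-coloring: color 1: [1, 6]; color 2: [2, 9, 14]; color 3: [0, 3, 5].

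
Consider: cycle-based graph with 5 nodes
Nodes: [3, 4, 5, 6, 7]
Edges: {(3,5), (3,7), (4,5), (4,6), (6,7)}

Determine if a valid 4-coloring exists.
A valid 4-coloring: color 1: [3, 6]; color 2: [5, 7]; color 3: [4].
(χ(G) = 3 ≤ 4.)

Yes, G is 4-colorable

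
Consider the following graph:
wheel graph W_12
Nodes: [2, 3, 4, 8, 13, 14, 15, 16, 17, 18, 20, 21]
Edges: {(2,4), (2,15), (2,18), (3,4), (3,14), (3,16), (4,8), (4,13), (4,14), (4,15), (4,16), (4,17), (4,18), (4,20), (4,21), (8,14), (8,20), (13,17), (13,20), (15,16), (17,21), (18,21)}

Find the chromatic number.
Clique number ω(G) = 3 (lower bound: χ ≥ ω).
Odd cycle [8, 14, 3, 16, 15, 2, 18, 21, 17, 13, 20] needs 3 colors (χ ≥ 3).
Vertex 4 is adjacent to every vertex of [2, 3, 8, 13, 14, 15, 16, 17, 18, 20, 21], which already need 3 colors among themselves, so 4 needs a new color (χ ≥ 4).
The coloring below uses 4 colors, so χ(G) = 4.
A valid 4-coloring: color 1: [4]; color 2: [3, 8, 13, 15, 18]; color 3: [2, 14, 16, 20, 21]; color 4: [17].

χ(G) = 4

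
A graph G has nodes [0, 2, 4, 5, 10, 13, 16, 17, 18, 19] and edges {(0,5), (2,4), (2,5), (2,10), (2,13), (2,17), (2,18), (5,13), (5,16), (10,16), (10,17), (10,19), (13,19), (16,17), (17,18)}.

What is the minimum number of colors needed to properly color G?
Clique number ω(G) = 3 (lower bound: χ ≥ ω).
The clique on [10, 16, 17] has size 3, forcing χ ≥ 3, and the coloring below uses 3 colors, so χ(G) = 3.
A valid 3-coloring: color 1: [0, 2, 16, 19]; color 2: [4, 10, 13, 18]; color 3: [5, 17].

χ(G) = 3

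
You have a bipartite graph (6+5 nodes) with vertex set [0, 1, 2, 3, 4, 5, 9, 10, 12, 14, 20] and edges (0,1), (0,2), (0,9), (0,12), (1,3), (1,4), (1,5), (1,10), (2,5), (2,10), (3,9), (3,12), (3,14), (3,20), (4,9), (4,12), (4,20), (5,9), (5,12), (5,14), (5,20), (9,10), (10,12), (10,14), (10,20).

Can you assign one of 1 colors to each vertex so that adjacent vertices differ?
No, G is not 1-colorable

Edge (0,9) forces its endpoints to differ, so 1 color is not enough.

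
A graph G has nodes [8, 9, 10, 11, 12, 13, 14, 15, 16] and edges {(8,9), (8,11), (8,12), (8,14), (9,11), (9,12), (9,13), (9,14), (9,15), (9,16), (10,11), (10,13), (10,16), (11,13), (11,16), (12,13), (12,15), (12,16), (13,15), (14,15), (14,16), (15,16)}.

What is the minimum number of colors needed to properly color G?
χ(G) = 4

Clique number ω(G) = 4 (lower bound: χ ≥ ω).
The clique on [9, 12, 15, 16] has size 4, forcing χ ≥ 4, and the coloring below uses 4 colors, so χ(G) = 4.
A valid 4-coloring: color 1: [9, 10]; color 2: [8, 13, 16]; color 3: [11, 15]; color 4: [12, 14].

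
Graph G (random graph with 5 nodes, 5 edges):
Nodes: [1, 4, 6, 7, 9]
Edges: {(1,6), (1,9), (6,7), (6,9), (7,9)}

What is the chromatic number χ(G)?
χ(G) = 3

Clique number ω(G) = 3 (lower bound: χ ≥ ω).
The clique on [1, 6, 9] has size 3, forcing χ ≥ 3, and the coloring below uses 3 colors, so χ(G) = 3.
A valid 3-coloring: color 1: [4, 9]; color 2: [6]; color 3: [1, 7].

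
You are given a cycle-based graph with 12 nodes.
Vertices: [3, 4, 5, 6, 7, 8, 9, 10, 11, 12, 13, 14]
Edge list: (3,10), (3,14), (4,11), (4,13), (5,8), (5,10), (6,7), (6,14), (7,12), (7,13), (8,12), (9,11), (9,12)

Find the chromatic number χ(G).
Clique number ω(G) = 2 (lower bound: χ ≥ ω).
The graph is bipartite (no odd cycle), so 2 colors suffice: χ(G) = 2.
A valid 2-coloring: color 1: [3, 5, 6, 11, 12, 13]; color 2: [4, 7, 8, 9, 10, 14].

χ(G) = 2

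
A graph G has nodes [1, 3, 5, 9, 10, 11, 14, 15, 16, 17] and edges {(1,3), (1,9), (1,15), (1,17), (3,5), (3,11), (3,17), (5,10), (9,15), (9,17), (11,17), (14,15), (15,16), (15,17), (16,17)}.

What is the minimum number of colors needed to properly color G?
Clique number ω(G) = 4 (lower bound: χ ≥ ω).
The clique on [1, 9, 15, 17] has size 4, forcing χ ≥ 4, and the coloring below uses 4 colors, so χ(G) = 4.
A valid 4-coloring: color 1: [5, 14, 17]; color 2: [3, 10, 15]; color 3: [1, 11, 16]; color 4: [9].

χ(G) = 4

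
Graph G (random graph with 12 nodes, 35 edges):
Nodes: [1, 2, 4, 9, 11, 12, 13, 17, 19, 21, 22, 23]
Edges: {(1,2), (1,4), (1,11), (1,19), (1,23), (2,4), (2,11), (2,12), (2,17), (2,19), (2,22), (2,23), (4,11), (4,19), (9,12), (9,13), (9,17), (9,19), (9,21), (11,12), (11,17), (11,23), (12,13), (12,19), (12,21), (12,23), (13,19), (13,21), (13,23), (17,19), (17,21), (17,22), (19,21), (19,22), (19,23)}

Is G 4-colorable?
The clique on vertices [9, 12, 13, 19, 21] has size 5 > 4, so it alone needs 5 colors.

No, G is not 4-colorable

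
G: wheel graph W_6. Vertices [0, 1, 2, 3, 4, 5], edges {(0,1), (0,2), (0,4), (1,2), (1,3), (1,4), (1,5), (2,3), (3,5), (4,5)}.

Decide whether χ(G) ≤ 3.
No, G is not 3-colorable

Odd cycle [0, 2, 3, 5, 4] needs 3 colors (χ ≥ 3).
Vertex 1 is adjacent to every vertex of [0, 2, 3, 4, 5], which already need 3 colors among themselves, so 1 needs a new color (χ ≥ 4).
Hence χ(G) ≥ 4 > 3, so no proper 3-coloring exists.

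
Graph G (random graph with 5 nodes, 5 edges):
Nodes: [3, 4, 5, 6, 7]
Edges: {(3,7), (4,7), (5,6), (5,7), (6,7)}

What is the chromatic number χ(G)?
χ(G) = 3

Clique number ω(G) = 3 (lower bound: χ ≥ ω).
The clique on [5, 6, 7] has size 3, forcing χ ≥ 3, and the coloring below uses 3 colors, so χ(G) = 3.
A valid 3-coloring: color 1: [7]; color 2: [3, 4, 5]; color 3: [6].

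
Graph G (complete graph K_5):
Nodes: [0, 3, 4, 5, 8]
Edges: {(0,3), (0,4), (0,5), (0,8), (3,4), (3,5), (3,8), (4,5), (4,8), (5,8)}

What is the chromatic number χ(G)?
χ(G) = 5

Clique number ω(G) = 5 (lower bound: χ ≥ ω).
The clique on [0, 3, 4, 5, 8] has size 5, forcing χ ≥ 5, and the coloring below uses 5 colors, so χ(G) = 5.
A valid 5-coloring: color 1: [3]; color 2: [5]; color 3: [0]; color 4: [4]; color 5: [8].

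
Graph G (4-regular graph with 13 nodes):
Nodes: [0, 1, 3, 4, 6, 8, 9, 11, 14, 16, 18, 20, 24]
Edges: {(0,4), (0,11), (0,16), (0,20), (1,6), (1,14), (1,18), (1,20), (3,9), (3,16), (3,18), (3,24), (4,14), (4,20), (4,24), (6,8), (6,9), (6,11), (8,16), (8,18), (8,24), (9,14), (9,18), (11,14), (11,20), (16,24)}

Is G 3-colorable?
A valid 3-coloring: color 1: [6, 14, 18, 20, 24]; color 2: [1, 4, 9, 11, 16]; color 3: [0, 3, 8].
(χ(G) = 3 ≤ 3.)

Yes, G is 3-colorable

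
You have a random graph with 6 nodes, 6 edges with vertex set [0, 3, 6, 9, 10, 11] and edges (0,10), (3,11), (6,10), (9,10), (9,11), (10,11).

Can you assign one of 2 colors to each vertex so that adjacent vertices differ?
The clique on vertices [9, 10, 11] has size 3 > 2, so it alone needs 3 colors.

No, G is not 2-colorable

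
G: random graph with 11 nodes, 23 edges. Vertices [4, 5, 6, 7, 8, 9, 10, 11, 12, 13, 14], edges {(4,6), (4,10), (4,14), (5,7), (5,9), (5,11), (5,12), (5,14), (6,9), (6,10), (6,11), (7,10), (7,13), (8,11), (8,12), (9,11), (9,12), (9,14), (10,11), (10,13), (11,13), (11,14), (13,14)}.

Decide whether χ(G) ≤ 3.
The clique on vertices [5, 9, 11, 14] has size 4 > 3, so it alone needs 4 colors.

No, G is not 3-colorable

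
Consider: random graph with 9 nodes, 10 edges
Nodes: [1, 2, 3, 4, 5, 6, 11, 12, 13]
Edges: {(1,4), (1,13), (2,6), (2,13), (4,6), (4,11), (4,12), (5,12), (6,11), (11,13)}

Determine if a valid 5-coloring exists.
A valid 5-coloring: color 1: [3, 4, 5, 13]; color 2: [1, 6, 12]; color 3: [2, 11].
(χ(G) = 3 ≤ 5.)

Yes, G is 5-colorable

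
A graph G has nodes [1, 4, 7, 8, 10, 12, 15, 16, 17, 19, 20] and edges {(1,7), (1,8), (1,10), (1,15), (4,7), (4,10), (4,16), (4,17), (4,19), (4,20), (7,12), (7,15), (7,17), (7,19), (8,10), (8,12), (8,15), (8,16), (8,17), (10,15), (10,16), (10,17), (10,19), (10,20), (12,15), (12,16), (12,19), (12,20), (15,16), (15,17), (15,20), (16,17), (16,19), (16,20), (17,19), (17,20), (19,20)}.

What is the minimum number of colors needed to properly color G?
Clique number ω(G) = 6 (lower bound: χ ≥ ω).
The clique on [4, 10, 16, 17, 19, 20] has size 6, forcing χ ≥ 6, and the coloring below uses 6 colors, so χ(G) = 6.
A valid 6-coloring: color 1: [15, 19]; color 2: [1, 12, 17]; color 3: [7, 10]; color 4: [16]; color 5: [8, 20]; color 6: [4].

χ(G) = 6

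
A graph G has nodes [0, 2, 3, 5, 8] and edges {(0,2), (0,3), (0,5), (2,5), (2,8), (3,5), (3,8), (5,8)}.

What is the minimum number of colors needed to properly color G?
Clique number ω(G) = 3 (lower bound: χ ≥ ω).
The clique on [2, 5, 8] has size 3, forcing χ ≥ 3, and the coloring below uses 3 colors, so χ(G) = 3.
A valid 3-coloring: color 1: [5]; color 2: [2, 3]; color 3: [0, 8].

χ(G) = 3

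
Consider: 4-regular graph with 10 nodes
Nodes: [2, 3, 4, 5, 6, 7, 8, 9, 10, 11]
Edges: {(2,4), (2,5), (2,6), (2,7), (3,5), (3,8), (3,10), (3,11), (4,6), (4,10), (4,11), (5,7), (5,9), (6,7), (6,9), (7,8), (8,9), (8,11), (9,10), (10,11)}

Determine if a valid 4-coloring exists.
A valid 4-coloring: color 1: [3, 4, 7, 9]; color 2: [2, 8, 10]; color 3: [5, 6, 11].
(χ(G) = 3 ≤ 4.)

Yes, G is 4-colorable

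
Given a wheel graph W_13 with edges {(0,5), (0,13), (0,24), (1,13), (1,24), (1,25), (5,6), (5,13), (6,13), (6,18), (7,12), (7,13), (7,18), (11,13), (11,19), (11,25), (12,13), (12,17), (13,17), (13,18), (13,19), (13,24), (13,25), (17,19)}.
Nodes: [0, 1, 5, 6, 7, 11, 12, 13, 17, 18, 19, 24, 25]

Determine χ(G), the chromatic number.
χ(G) = 3

Clique number ω(G) = 3 (lower bound: χ ≥ ω).
The clique on [0, 13, 24] has size 3, forcing χ ≥ 3, and the coloring below uses 3 colors, so χ(G) = 3.
A valid 3-coloring: color 1: [13]; color 2: [0, 1, 6, 7, 11, 17]; color 3: [5, 12, 18, 19, 24, 25].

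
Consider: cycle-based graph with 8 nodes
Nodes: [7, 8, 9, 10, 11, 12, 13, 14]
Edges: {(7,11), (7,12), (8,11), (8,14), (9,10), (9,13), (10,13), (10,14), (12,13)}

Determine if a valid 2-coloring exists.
No, G is not 2-colorable

The clique on vertices [9, 10, 13] has size 3 > 2, so it alone needs 3 colors.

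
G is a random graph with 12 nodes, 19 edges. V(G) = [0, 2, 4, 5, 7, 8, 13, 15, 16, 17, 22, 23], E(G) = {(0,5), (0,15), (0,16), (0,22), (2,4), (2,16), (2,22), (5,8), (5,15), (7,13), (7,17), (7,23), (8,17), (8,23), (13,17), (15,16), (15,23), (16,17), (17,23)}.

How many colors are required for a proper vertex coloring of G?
χ(G) = 3

Clique number ω(G) = 3 (lower bound: χ ≥ ω).
The clique on [0, 15, 16] has size 3, forcing χ ≥ 3, and the coloring below uses 3 colors, so χ(G) = 3.
A valid 3-coloring: color 1: [2, 15, 17]; color 2: [4, 5, 13, 16, 22, 23]; color 3: [0, 7, 8].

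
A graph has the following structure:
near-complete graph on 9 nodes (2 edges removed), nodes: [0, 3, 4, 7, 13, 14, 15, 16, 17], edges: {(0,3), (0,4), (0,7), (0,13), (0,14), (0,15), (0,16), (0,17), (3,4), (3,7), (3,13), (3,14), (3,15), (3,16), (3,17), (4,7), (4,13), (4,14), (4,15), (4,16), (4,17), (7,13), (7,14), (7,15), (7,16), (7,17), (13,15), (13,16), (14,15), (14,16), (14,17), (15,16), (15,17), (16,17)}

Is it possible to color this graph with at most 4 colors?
The clique on vertices [0, 3, 4, 7, 14, 15, 16, 17] has size 8 > 4, so it alone needs 8 colors.

No, G is not 4-colorable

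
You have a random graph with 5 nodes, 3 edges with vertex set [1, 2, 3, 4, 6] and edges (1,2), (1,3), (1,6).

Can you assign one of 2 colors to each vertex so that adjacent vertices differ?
Yes, G is 2-colorable

A valid 2-coloring: color 1: [1, 4]; color 2: [2, 3, 6].
(χ(G) = 2 ≤ 2.)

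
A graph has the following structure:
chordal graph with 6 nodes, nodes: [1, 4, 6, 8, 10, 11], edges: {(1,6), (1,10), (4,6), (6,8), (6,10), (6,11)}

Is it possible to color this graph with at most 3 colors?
A valid 3-coloring: color 1: [6]; color 2: [4, 8, 10, 11]; color 3: [1].
(χ(G) = 3 ≤ 3.)

Yes, G is 3-colorable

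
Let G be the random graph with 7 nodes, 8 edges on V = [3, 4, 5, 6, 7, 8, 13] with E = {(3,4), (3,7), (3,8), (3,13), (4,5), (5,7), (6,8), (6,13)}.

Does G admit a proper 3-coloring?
Yes, G is 3-colorable

A valid 3-coloring: color 1: [3, 5, 6]; color 2: [4, 7, 8, 13].
(χ(G) = 2 ≤ 3.)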